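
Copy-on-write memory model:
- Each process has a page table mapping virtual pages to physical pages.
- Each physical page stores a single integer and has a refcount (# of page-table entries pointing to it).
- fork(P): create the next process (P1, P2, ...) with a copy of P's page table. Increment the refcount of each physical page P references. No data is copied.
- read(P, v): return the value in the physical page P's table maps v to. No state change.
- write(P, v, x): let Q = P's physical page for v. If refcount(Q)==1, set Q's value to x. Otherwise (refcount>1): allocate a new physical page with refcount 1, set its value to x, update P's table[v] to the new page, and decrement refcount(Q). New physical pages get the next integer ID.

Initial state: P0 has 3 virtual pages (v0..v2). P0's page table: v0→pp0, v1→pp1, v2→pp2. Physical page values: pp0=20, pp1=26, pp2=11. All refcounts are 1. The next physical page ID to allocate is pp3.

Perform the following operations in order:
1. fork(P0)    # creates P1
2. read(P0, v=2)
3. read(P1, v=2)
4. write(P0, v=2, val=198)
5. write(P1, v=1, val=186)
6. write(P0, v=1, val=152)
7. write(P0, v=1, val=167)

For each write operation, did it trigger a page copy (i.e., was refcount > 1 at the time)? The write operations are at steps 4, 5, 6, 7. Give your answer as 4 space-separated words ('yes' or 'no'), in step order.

Op 1: fork(P0) -> P1. 3 ppages; refcounts: pp0:2 pp1:2 pp2:2
Op 2: read(P0, v2) -> 11. No state change.
Op 3: read(P1, v2) -> 11. No state change.
Op 4: write(P0, v2, 198). refcount(pp2)=2>1 -> COPY to pp3. 4 ppages; refcounts: pp0:2 pp1:2 pp2:1 pp3:1
Op 5: write(P1, v1, 186). refcount(pp1)=2>1 -> COPY to pp4. 5 ppages; refcounts: pp0:2 pp1:1 pp2:1 pp3:1 pp4:1
Op 6: write(P0, v1, 152). refcount(pp1)=1 -> write in place. 5 ppages; refcounts: pp0:2 pp1:1 pp2:1 pp3:1 pp4:1
Op 7: write(P0, v1, 167). refcount(pp1)=1 -> write in place. 5 ppages; refcounts: pp0:2 pp1:1 pp2:1 pp3:1 pp4:1

yes yes no no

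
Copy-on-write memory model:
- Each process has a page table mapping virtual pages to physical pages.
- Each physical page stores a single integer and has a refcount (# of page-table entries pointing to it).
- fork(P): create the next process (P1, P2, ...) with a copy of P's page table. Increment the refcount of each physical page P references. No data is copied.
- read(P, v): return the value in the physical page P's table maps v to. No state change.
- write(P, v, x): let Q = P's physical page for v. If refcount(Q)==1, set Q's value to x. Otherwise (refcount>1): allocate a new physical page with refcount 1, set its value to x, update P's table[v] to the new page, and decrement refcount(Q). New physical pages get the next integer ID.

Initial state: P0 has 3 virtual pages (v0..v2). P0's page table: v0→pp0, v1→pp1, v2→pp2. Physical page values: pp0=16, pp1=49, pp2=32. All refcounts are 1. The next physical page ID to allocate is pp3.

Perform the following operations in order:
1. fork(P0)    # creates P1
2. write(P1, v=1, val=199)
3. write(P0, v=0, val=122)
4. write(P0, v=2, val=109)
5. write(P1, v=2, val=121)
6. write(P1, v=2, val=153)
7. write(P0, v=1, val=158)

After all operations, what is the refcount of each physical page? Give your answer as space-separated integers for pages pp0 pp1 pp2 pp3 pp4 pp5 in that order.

Answer: 1 1 1 1 1 1

Derivation:
Op 1: fork(P0) -> P1. 3 ppages; refcounts: pp0:2 pp1:2 pp2:2
Op 2: write(P1, v1, 199). refcount(pp1)=2>1 -> COPY to pp3. 4 ppages; refcounts: pp0:2 pp1:1 pp2:2 pp3:1
Op 3: write(P0, v0, 122). refcount(pp0)=2>1 -> COPY to pp4. 5 ppages; refcounts: pp0:1 pp1:1 pp2:2 pp3:1 pp4:1
Op 4: write(P0, v2, 109). refcount(pp2)=2>1 -> COPY to pp5. 6 ppages; refcounts: pp0:1 pp1:1 pp2:1 pp3:1 pp4:1 pp5:1
Op 5: write(P1, v2, 121). refcount(pp2)=1 -> write in place. 6 ppages; refcounts: pp0:1 pp1:1 pp2:1 pp3:1 pp4:1 pp5:1
Op 6: write(P1, v2, 153). refcount(pp2)=1 -> write in place. 6 ppages; refcounts: pp0:1 pp1:1 pp2:1 pp3:1 pp4:1 pp5:1
Op 7: write(P0, v1, 158). refcount(pp1)=1 -> write in place. 6 ppages; refcounts: pp0:1 pp1:1 pp2:1 pp3:1 pp4:1 pp5:1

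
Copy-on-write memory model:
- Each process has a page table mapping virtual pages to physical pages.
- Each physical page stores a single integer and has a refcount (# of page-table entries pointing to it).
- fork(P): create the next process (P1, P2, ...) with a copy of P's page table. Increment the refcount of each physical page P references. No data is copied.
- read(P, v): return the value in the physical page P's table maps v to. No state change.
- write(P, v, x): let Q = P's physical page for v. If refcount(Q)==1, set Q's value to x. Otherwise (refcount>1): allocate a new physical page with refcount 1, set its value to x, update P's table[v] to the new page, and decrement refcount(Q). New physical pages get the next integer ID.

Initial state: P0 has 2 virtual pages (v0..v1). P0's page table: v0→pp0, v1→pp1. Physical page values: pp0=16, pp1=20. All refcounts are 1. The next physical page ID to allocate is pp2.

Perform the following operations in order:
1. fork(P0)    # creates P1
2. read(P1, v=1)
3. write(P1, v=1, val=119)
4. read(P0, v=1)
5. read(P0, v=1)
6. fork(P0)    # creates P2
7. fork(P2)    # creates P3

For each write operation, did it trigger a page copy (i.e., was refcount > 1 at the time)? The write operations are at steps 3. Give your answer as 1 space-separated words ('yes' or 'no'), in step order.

Op 1: fork(P0) -> P1. 2 ppages; refcounts: pp0:2 pp1:2
Op 2: read(P1, v1) -> 20. No state change.
Op 3: write(P1, v1, 119). refcount(pp1)=2>1 -> COPY to pp2. 3 ppages; refcounts: pp0:2 pp1:1 pp2:1
Op 4: read(P0, v1) -> 20. No state change.
Op 5: read(P0, v1) -> 20. No state change.
Op 6: fork(P0) -> P2. 3 ppages; refcounts: pp0:3 pp1:2 pp2:1
Op 7: fork(P2) -> P3. 3 ppages; refcounts: pp0:4 pp1:3 pp2:1

yes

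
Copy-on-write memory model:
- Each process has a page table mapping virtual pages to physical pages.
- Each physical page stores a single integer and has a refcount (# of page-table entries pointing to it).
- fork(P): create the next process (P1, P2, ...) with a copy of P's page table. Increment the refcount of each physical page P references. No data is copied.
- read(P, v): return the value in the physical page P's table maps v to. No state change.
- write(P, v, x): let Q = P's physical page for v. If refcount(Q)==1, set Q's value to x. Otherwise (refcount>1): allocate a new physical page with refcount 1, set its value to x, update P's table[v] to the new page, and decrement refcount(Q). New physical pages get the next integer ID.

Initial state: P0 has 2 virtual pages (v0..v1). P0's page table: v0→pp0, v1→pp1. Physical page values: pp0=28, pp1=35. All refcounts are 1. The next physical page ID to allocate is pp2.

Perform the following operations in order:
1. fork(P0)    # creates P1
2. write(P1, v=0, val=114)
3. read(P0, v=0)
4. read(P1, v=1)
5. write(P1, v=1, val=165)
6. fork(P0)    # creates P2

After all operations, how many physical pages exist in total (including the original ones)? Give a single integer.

Answer: 4

Derivation:
Op 1: fork(P0) -> P1. 2 ppages; refcounts: pp0:2 pp1:2
Op 2: write(P1, v0, 114). refcount(pp0)=2>1 -> COPY to pp2. 3 ppages; refcounts: pp0:1 pp1:2 pp2:1
Op 3: read(P0, v0) -> 28. No state change.
Op 4: read(P1, v1) -> 35. No state change.
Op 5: write(P1, v1, 165). refcount(pp1)=2>1 -> COPY to pp3. 4 ppages; refcounts: pp0:1 pp1:1 pp2:1 pp3:1
Op 6: fork(P0) -> P2. 4 ppages; refcounts: pp0:2 pp1:2 pp2:1 pp3:1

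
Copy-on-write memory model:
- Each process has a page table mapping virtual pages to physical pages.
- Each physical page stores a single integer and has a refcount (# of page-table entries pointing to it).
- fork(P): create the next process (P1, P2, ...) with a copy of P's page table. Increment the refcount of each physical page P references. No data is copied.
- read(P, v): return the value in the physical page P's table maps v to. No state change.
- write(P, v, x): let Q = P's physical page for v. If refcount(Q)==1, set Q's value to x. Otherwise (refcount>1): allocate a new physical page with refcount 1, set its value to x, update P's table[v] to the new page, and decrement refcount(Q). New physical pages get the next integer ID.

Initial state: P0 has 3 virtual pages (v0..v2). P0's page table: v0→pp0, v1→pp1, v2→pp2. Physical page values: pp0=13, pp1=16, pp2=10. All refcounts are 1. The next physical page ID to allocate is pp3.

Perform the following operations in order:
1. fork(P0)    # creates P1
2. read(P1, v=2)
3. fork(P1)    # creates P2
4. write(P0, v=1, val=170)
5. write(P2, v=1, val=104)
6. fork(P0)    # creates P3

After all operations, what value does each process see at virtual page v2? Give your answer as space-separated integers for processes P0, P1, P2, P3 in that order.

Answer: 10 10 10 10

Derivation:
Op 1: fork(P0) -> P1. 3 ppages; refcounts: pp0:2 pp1:2 pp2:2
Op 2: read(P1, v2) -> 10. No state change.
Op 3: fork(P1) -> P2. 3 ppages; refcounts: pp0:3 pp1:3 pp2:3
Op 4: write(P0, v1, 170). refcount(pp1)=3>1 -> COPY to pp3. 4 ppages; refcounts: pp0:3 pp1:2 pp2:3 pp3:1
Op 5: write(P2, v1, 104). refcount(pp1)=2>1 -> COPY to pp4. 5 ppages; refcounts: pp0:3 pp1:1 pp2:3 pp3:1 pp4:1
Op 6: fork(P0) -> P3. 5 ppages; refcounts: pp0:4 pp1:1 pp2:4 pp3:2 pp4:1
P0: v2 -> pp2 = 10
P1: v2 -> pp2 = 10
P2: v2 -> pp2 = 10
P3: v2 -> pp2 = 10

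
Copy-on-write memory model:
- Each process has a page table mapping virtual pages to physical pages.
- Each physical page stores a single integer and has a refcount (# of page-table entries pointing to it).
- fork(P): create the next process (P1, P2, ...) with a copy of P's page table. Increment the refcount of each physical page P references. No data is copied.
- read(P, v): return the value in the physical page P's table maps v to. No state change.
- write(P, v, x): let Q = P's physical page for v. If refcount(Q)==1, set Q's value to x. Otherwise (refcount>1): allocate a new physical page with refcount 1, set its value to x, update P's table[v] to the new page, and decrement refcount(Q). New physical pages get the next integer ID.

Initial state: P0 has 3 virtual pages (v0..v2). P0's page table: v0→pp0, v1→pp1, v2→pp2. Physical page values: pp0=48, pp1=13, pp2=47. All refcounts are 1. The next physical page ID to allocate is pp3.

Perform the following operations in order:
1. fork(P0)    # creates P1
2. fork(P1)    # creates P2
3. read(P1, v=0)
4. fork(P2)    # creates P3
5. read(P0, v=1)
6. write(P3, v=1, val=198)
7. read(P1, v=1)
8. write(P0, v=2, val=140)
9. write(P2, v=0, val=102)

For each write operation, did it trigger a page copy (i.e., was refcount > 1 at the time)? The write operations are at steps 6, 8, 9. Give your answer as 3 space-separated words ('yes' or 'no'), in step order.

Op 1: fork(P0) -> P1. 3 ppages; refcounts: pp0:2 pp1:2 pp2:2
Op 2: fork(P1) -> P2. 3 ppages; refcounts: pp0:3 pp1:3 pp2:3
Op 3: read(P1, v0) -> 48. No state change.
Op 4: fork(P2) -> P3. 3 ppages; refcounts: pp0:4 pp1:4 pp2:4
Op 5: read(P0, v1) -> 13. No state change.
Op 6: write(P3, v1, 198). refcount(pp1)=4>1 -> COPY to pp3. 4 ppages; refcounts: pp0:4 pp1:3 pp2:4 pp3:1
Op 7: read(P1, v1) -> 13. No state change.
Op 8: write(P0, v2, 140). refcount(pp2)=4>1 -> COPY to pp4. 5 ppages; refcounts: pp0:4 pp1:3 pp2:3 pp3:1 pp4:1
Op 9: write(P2, v0, 102). refcount(pp0)=4>1 -> COPY to pp5. 6 ppages; refcounts: pp0:3 pp1:3 pp2:3 pp3:1 pp4:1 pp5:1

yes yes yes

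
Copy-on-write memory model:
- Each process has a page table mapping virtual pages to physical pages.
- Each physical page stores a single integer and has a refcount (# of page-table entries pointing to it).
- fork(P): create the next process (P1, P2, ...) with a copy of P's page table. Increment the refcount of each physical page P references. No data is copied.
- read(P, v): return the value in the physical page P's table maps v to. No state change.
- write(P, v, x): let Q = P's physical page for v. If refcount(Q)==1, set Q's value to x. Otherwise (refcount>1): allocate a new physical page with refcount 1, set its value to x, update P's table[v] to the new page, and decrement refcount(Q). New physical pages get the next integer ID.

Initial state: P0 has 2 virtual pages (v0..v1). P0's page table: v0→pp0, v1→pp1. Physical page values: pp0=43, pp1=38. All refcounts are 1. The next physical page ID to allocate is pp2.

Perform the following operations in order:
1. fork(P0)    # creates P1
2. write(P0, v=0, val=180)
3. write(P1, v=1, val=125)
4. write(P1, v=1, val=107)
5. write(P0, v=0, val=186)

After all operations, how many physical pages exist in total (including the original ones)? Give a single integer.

Answer: 4

Derivation:
Op 1: fork(P0) -> P1. 2 ppages; refcounts: pp0:2 pp1:2
Op 2: write(P0, v0, 180). refcount(pp0)=2>1 -> COPY to pp2. 3 ppages; refcounts: pp0:1 pp1:2 pp2:1
Op 3: write(P1, v1, 125). refcount(pp1)=2>1 -> COPY to pp3. 4 ppages; refcounts: pp0:1 pp1:1 pp2:1 pp3:1
Op 4: write(P1, v1, 107). refcount(pp3)=1 -> write in place. 4 ppages; refcounts: pp0:1 pp1:1 pp2:1 pp3:1
Op 5: write(P0, v0, 186). refcount(pp2)=1 -> write in place. 4 ppages; refcounts: pp0:1 pp1:1 pp2:1 pp3:1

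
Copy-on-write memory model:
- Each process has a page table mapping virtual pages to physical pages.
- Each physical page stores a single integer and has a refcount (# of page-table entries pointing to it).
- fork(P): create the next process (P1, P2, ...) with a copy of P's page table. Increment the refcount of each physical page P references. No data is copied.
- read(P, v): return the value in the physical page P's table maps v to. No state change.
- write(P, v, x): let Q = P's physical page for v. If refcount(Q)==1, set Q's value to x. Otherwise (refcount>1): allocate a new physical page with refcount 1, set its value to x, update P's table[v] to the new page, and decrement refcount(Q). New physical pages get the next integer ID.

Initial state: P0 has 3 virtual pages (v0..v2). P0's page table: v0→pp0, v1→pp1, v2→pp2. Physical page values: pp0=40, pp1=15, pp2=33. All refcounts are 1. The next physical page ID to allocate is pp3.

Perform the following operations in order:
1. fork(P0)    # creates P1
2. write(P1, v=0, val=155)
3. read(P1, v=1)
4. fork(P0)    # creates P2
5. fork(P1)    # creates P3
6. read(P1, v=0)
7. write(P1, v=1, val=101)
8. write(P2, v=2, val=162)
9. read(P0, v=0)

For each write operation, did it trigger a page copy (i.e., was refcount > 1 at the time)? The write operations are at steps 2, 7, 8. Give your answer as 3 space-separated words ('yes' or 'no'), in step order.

Op 1: fork(P0) -> P1. 3 ppages; refcounts: pp0:2 pp1:2 pp2:2
Op 2: write(P1, v0, 155). refcount(pp0)=2>1 -> COPY to pp3. 4 ppages; refcounts: pp0:1 pp1:2 pp2:2 pp3:1
Op 3: read(P1, v1) -> 15. No state change.
Op 4: fork(P0) -> P2. 4 ppages; refcounts: pp0:2 pp1:3 pp2:3 pp3:1
Op 5: fork(P1) -> P3. 4 ppages; refcounts: pp0:2 pp1:4 pp2:4 pp3:2
Op 6: read(P1, v0) -> 155. No state change.
Op 7: write(P1, v1, 101). refcount(pp1)=4>1 -> COPY to pp4. 5 ppages; refcounts: pp0:2 pp1:3 pp2:4 pp3:2 pp4:1
Op 8: write(P2, v2, 162). refcount(pp2)=4>1 -> COPY to pp5. 6 ppages; refcounts: pp0:2 pp1:3 pp2:3 pp3:2 pp4:1 pp5:1
Op 9: read(P0, v0) -> 40. No state change.

yes yes yes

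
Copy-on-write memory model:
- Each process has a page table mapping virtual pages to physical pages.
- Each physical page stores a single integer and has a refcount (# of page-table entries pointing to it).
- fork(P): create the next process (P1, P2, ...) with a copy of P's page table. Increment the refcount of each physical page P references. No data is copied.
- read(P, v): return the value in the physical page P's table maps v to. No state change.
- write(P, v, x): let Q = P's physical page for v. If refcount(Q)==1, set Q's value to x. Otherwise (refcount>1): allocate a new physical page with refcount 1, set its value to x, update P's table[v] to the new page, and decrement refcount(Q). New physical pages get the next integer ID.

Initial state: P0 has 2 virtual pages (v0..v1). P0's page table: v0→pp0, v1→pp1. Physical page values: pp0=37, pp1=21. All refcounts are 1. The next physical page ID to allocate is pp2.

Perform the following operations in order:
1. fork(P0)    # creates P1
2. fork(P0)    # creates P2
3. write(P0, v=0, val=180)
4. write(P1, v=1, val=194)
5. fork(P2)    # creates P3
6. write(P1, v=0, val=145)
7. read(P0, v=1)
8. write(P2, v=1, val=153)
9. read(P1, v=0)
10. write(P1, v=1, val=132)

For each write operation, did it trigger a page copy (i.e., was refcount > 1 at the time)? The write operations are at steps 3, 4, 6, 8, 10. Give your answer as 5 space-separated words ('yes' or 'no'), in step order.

Op 1: fork(P0) -> P1. 2 ppages; refcounts: pp0:2 pp1:2
Op 2: fork(P0) -> P2. 2 ppages; refcounts: pp0:3 pp1:3
Op 3: write(P0, v0, 180). refcount(pp0)=3>1 -> COPY to pp2. 3 ppages; refcounts: pp0:2 pp1:3 pp2:1
Op 4: write(P1, v1, 194). refcount(pp1)=3>1 -> COPY to pp3. 4 ppages; refcounts: pp0:2 pp1:2 pp2:1 pp3:1
Op 5: fork(P2) -> P3. 4 ppages; refcounts: pp0:3 pp1:3 pp2:1 pp3:1
Op 6: write(P1, v0, 145). refcount(pp0)=3>1 -> COPY to pp4. 5 ppages; refcounts: pp0:2 pp1:3 pp2:1 pp3:1 pp4:1
Op 7: read(P0, v1) -> 21. No state change.
Op 8: write(P2, v1, 153). refcount(pp1)=3>1 -> COPY to pp5. 6 ppages; refcounts: pp0:2 pp1:2 pp2:1 pp3:1 pp4:1 pp5:1
Op 9: read(P1, v0) -> 145. No state change.
Op 10: write(P1, v1, 132). refcount(pp3)=1 -> write in place. 6 ppages; refcounts: pp0:2 pp1:2 pp2:1 pp3:1 pp4:1 pp5:1

yes yes yes yes no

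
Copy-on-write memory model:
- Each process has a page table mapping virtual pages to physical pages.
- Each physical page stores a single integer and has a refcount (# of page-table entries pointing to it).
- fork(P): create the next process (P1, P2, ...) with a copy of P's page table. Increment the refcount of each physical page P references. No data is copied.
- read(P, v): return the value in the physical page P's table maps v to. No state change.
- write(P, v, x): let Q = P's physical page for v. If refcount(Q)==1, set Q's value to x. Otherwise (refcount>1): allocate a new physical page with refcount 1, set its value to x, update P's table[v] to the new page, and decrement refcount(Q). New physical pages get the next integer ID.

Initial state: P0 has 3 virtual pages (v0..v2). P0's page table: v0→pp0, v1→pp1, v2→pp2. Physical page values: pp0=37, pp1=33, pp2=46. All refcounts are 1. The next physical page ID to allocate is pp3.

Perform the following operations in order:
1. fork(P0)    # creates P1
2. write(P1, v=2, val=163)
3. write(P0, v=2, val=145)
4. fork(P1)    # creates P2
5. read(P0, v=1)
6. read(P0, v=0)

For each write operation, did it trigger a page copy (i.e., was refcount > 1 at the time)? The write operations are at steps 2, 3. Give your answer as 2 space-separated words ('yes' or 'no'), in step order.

Op 1: fork(P0) -> P1. 3 ppages; refcounts: pp0:2 pp1:2 pp2:2
Op 2: write(P1, v2, 163). refcount(pp2)=2>1 -> COPY to pp3. 4 ppages; refcounts: pp0:2 pp1:2 pp2:1 pp3:1
Op 3: write(P0, v2, 145). refcount(pp2)=1 -> write in place. 4 ppages; refcounts: pp0:2 pp1:2 pp2:1 pp3:1
Op 4: fork(P1) -> P2. 4 ppages; refcounts: pp0:3 pp1:3 pp2:1 pp3:2
Op 5: read(P0, v1) -> 33. No state change.
Op 6: read(P0, v0) -> 37. No state change.

yes no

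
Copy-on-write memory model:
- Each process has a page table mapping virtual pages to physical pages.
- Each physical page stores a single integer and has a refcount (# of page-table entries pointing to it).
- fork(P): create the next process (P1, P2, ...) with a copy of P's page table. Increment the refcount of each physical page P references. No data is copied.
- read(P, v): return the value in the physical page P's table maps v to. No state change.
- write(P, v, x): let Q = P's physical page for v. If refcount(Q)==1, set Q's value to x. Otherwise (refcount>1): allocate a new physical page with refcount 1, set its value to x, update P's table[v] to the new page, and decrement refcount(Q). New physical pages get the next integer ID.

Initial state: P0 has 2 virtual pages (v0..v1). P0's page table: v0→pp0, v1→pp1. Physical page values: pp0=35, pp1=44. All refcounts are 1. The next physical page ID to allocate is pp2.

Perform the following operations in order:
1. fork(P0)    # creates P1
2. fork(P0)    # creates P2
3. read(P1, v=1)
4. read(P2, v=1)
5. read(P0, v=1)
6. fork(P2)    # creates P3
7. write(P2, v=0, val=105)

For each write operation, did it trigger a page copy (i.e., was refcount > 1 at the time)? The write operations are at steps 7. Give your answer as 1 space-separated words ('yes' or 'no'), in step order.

Op 1: fork(P0) -> P1. 2 ppages; refcounts: pp0:2 pp1:2
Op 2: fork(P0) -> P2. 2 ppages; refcounts: pp0:3 pp1:3
Op 3: read(P1, v1) -> 44. No state change.
Op 4: read(P2, v1) -> 44. No state change.
Op 5: read(P0, v1) -> 44. No state change.
Op 6: fork(P2) -> P3. 2 ppages; refcounts: pp0:4 pp1:4
Op 7: write(P2, v0, 105). refcount(pp0)=4>1 -> COPY to pp2. 3 ppages; refcounts: pp0:3 pp1:4 pp2:1

yes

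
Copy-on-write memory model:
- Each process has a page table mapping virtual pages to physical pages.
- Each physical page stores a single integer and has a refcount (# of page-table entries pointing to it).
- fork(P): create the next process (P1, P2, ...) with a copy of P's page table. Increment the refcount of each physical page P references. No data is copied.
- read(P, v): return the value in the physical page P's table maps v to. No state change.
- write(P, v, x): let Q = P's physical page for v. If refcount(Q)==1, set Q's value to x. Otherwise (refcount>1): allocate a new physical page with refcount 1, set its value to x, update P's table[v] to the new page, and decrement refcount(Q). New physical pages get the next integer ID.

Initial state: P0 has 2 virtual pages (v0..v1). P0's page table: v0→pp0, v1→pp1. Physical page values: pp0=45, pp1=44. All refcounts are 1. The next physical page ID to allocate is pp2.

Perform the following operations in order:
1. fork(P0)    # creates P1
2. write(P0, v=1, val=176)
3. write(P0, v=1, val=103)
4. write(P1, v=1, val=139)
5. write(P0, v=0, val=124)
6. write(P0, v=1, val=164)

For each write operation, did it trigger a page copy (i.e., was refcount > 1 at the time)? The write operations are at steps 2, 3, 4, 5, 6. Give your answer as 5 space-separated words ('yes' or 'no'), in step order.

Op 1: fork(P0) -> P1. 2 ppages; refcounts: pp0:2 pp1:2
Op 2: write(P0, v1, 176). refcount(pp1)=2>1 -> COPY to pp2. 3 ppages; refcounts: pp0:2 pp1:1 pp2:1
Op 3: write(P0, v1, 103). refcount(pp2)=1 -> write in place. 3 ppages; refcounts: pp0:2 pp1:1 pp2:1
Op 4: write(P1, v1, 139). refcount(pp1)=1 -> write in place. 3 ppages; refcounts: pp0:2 pp1:1 pp2:1
Op 5: write(P0, v0, 124). refcount(pp0)=2>1 -> COPY to pp3. 4 ppages; refcounts: pp0:1 pp1:1 pp2:1 pp3:1
Op 6: write(P0, v1, 164). refcount(pp2)=1 -> write in place. 4 ppages; refcounts: pp0:1 pp1:1 pp2:1 pp3:1

yes no no yes no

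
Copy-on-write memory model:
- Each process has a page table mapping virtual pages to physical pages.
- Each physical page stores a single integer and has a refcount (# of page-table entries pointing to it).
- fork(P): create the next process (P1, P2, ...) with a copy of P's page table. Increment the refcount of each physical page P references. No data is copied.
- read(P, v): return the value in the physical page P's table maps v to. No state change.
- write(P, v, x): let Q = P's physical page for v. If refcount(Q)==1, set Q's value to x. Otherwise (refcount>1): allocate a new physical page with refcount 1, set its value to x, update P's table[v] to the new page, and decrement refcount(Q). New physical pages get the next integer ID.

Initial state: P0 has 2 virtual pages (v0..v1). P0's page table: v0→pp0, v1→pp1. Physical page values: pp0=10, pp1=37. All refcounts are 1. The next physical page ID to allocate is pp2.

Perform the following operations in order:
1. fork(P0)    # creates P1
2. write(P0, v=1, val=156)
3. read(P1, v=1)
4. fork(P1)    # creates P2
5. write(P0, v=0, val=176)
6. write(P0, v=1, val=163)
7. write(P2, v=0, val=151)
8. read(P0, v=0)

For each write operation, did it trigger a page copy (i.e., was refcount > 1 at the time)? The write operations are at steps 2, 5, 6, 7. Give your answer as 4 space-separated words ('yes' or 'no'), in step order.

Op 1: fork(P0) -> P1. 2 ppages; refcounts: pp0:2 pp1:2
Op 2: write(P0, v1, 156). refcount(pp1)=2>1 -> COPY to pp2. 3 ppages; refcounts: pp0:2 pp1:1 pp2:1
Op 3: read(P1, v1) -> 37. No state change.
Op 4: fork(P1) -> P2. 3 ppages; refcounts: pp0:3 pp1:2 pp2:1
Op 5: write(P0, v0, 176). refcount(pp0)=3>1 -> COPY to pp3. 4 ppages; refcounts: pp0:2 pp1:2 pp2:1 pp3:1
Op 6: write(P0, v1, 163). refcount(pp2)=1 -> write in place. 4 ppages; refcounts: pp0:2 pp1:2 pp2:1 pp3:1
Op 7: write(P2, v0, 151). refcount(pp0)=2>1 -> COPY to pp4. 5 ppages; refcounts: pp0:1 pp1:2 pp2:1 pp3:1 pp4:1
Op 8: read(P0, v0) -> 176. No state change.

yes yes no yes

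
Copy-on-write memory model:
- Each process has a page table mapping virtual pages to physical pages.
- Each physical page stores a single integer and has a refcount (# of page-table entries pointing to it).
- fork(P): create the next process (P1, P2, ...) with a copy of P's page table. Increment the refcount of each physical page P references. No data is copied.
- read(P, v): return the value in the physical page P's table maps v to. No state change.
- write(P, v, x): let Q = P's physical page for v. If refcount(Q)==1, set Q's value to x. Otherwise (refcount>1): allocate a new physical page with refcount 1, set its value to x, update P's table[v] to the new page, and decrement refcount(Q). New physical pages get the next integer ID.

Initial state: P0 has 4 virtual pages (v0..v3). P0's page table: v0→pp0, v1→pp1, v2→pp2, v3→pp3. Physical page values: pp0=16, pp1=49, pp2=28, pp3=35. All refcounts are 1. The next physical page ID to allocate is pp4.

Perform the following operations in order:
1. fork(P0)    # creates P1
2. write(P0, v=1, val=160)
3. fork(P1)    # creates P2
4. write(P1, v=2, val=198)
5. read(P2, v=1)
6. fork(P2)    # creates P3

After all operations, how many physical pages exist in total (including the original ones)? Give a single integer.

Op 1: fork(P0) -> P1. 4 ppages; refcounts: pp0:2 pp1:2 pp2:2 pp3:2
Op 2: write(P0, v1, 160). refcount(pp1)=2>1 -> COPY to pp4. 5 ppages; refcounts: pp0:2 pp1:1 pp2:2 pp3:2 pp4:1
Op 3: fork(P1) -> P2. 5 ppages; refcounts: pp0:3 pp1:2 pp2:3 pp3:3 pp4:1
Op 4: write(P1, v2, 198). refcount(pp2)=3>1 -> COPY to pp5. 6 ppages; refcounts: pp0:3 pp1:2 pp2:2 pp3:3 pp4:1 pp5:1
Op 5: read(P2, v1) -> 49. No state change.
Op 6: fork(P2) -> P3. 6 ppages; refcounts: pp0:4 pp1:3 pp2:3 pp3:4 pp4:1 pp5:1

Answer: 6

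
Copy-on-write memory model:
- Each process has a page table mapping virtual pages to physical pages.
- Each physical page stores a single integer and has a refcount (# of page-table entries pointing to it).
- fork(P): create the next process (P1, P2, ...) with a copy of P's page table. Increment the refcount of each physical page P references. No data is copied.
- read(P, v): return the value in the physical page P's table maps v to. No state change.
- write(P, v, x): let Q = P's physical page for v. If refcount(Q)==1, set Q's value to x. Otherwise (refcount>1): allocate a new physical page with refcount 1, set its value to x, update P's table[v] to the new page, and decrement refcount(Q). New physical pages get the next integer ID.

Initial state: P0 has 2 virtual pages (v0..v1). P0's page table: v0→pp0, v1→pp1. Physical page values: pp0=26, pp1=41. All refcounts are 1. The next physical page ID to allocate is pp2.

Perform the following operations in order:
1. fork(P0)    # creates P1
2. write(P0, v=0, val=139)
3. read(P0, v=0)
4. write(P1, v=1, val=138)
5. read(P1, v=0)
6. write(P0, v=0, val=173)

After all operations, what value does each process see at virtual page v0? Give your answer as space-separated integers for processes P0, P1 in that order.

Op 1: fork(P0) -> P1. 2 ppages; refcounts: pp0:2 pp1:2
Op 2: write(P0, v0, 139). refcount(pp0)=2>1 -> COPY to pp2. 3 ppages; refcounts: pp0:1 pp1:2 pp2:1
Op 3: read(P0, v0) -> 139. No state change.
Op 4: write(P1, v1, 138). refcount(pp1)=2>1 -> COPY to pp3. 4 ppages; refcounts: pp0:1 pp1:1 pp2:1 pp3:1
Op 5: read(P1, v0) -> 26. No state change.
Op 6: write(P0, v0, 173). refcount(pp2)=1 -> write in place. 4 ppages; refcounts: pp0:1 pp1:1 pp2:1 pp3:1
P0: v0 -> pp2 = 173
P1: v0 -> pp0 = 26

Answer: 173 26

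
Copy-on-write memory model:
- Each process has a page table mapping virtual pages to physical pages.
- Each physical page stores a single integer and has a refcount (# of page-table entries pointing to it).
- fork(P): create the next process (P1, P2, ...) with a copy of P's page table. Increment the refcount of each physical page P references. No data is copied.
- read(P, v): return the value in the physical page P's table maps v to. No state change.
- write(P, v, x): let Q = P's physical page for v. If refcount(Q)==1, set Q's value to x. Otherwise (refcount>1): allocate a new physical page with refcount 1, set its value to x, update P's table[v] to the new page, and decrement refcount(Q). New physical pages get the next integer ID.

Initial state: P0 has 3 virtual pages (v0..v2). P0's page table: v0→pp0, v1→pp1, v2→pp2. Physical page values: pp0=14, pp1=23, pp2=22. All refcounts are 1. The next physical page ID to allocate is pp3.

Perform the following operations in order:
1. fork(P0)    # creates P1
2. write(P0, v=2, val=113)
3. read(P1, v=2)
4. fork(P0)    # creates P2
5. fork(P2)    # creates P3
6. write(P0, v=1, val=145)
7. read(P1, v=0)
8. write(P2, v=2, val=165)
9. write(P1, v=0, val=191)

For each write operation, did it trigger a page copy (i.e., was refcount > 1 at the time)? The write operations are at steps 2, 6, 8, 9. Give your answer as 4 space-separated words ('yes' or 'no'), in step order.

Op 1: fork(P0) -> P1. 3 ppages; refcounts: pp0:2 pp1:2 pp2:2
Op 2: write(P0, v2, 113). refcount(pp2)=2>1 -> COPY to pp3. 4 ppages; refcounts: pp0:2 pp1:2 pp2:1 pp3:1
Op 3: read(P1, v2) -> 22. No state change.
Op 4: fork(P0) -> P2. 4 ppages; refcounts: pp0:3 pp1:3 pp2:1 pp3:2
Op 5: fork(P2) -> P3. 4 ppages; refcounts: pp0:4 pp1:4 pp2:1 pp3:3
Op 6: write(P0, v1, 145). refcount(pp1)=4>1 -> COPY to pp4. 5 ppages; refcounts: pp0:4 pp1:3 pp2:1 pp3:3 pp4:1
Op 7: read(P1, v0) -> 14. No state change.
Op 8: write(P2, v2, 165). refcount(pp3)=3>1 -> COPY to pp5. 6 ppages; refcounts: pp0:4 pp1:3 pp2:1 pp3:2 pp4:1 pp5:1
Op 9: write(P1, v0, 191). refcount(pp0)=4>1 -> COPY to pp6. 7 ppages; refcounts: pp0:3 pp1:3 pp2:1 pp3:2 pp4:1 pp5:1 pp6:1

yes yes yes yes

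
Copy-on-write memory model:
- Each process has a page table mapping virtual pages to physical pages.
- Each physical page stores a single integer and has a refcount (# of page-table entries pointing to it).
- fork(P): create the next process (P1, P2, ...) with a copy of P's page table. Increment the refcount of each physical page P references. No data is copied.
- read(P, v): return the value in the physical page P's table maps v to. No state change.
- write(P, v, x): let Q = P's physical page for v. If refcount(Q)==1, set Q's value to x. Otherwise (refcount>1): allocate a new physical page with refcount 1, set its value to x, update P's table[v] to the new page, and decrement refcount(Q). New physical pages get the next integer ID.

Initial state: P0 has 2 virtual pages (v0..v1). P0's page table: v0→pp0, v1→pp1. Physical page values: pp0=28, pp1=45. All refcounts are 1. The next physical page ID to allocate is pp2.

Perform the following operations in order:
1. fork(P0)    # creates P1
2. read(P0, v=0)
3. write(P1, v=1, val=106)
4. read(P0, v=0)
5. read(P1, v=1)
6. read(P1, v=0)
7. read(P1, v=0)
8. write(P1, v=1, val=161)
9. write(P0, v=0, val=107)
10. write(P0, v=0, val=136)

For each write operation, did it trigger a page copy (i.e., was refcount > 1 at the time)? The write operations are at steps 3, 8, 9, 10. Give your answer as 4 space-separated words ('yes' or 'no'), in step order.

Op 1: fork(P0) -> P1. 2 ppages; refcounts: pp0:2 pp1:2
Op 2: read(P0, v0) -> 28. No state change.
Op 3: write(P1, v1, 106). refcount(pp1)=2>1 -> COPY to pp2. 3 ppages; refcounts: pp0:2 pp1:1 pp2:1
Op 4: read(P0, v0) -> 28. No state change.
Op 5: read(P1, v1) -> 106. No state change.
Op 6: read(P1, v0) -> 28. No state change.
Op 7: read(P1, v0) -> 28. No state change.
Op 8: write(P1, v1, 161). refcount(pp2)=1 -> write in place. 3 ppages; refcounts: pp0:2 pp1:1 pp2:1
Op 9: write(P0, v0, 107). refcount(pp0)=2>1 -> COPY to pp3. 4 ppages; refcounts: pp0:1 pp1:1 pp2:1 pp3:1
Op 10: write(P0, v0, 136). refcount(pp3)=1 -> write in place. 4 ppages; refcounts: pp0:1 pp1:1 pp2:1 pp3:1

yes no yes no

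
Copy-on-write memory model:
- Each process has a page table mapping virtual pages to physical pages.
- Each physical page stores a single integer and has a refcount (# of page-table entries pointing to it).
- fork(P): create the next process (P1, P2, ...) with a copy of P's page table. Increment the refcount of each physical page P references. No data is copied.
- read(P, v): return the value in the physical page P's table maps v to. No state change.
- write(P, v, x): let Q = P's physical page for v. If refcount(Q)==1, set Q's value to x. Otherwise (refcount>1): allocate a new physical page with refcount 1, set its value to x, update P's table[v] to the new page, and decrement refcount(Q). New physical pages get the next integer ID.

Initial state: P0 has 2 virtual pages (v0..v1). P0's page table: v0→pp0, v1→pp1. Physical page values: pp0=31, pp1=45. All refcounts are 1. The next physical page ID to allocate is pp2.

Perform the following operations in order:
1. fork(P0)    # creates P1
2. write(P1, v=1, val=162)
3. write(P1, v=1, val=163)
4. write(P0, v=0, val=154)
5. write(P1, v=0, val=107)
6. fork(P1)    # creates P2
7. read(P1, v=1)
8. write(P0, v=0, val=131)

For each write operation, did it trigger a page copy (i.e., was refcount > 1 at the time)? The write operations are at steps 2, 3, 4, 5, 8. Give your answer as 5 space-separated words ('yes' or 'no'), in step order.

Op 1: fork(P0) -> P1. 2 ppages; refcounts: pp0:2 pp1:2
Op 2: write(P1, v1, 162). refcount(pp1)=2>1 -> COPY to pp2. 3 ppages; refcounts: pp0:2 pp1:1 pp2:1
Op 3: write(P1, v1, 163). refcount(pp2)=1 -> write in place. 3 ppages; refcounts: pp0:2 pp1:1 pp2:1
Op 4: write(P0, v0, 154). refcount(pp0)=2>1 -> COPY to pp3. 4 ppages; refcounts: pp0:1 pp1:1 pp2:1 pp3:1
Op 5: write(P1, v0, 107). refcount(pp0)=1 -> write in place. 4 ppages; refcounts: pp0:1 pp1:1 pp2:1 pp3:1
Op 6: fork(P1) -> P2. 4 ppages; refcounts: pp0:2 pp1:1 pp2:2 pp3:1
Op 7: read(P1, v1) -> 163. No state change.
Op 8: write(P0, v0, 131). refcount(pp3)=1 -> write in place. 4 ppages; refcounts: pp0:2 pp1:1 pp2:2 pp3:1

yes no yes no no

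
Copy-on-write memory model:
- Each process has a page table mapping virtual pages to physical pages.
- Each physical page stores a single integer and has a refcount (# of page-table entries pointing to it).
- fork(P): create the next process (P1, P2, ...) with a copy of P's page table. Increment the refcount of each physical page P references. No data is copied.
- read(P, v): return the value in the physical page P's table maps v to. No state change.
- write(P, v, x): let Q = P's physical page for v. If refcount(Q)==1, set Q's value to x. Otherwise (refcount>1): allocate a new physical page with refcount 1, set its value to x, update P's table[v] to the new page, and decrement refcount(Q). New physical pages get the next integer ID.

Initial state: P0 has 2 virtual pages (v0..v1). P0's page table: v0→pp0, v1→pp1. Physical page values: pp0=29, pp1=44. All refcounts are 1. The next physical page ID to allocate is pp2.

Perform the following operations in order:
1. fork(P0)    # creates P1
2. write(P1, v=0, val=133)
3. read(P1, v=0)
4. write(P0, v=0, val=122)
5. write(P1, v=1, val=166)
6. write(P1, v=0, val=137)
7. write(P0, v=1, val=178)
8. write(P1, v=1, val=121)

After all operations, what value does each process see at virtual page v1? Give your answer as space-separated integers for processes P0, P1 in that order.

Op 1: fork(P0) -> P1. 2 ppages; refcounts: pp0:2 pp1:2
Op 2: write(P1, v0, 133). refcount(pp0)=2>1 -> COPY to pp2. 3 ppages; refcounts: pp0:1 pp1:2 pp2:1
Op 3: read(P1, v0) -> 133. No state change.
Op 4: write(P0, v0, 122). refcount(pp0)=1 -> write in place. 3 ppages; refcounts: pp0:1 pp1:2 pp2:1
Op 5: write(P1, v1, 166). refcount(pp1)=2>1 -> COPY to pp3. 4 ppages; refcounts: pp0:1 pp1:1 pp2:1 pp3:1
Op 6: write(P1, v0, 137). refcount(pp2)=1 -> write in place. 4 ppages; refcounts: pp0:1 pp1:1 pp2:1 pp3:1
Op 7: write(P0, v1, 178). refcount(pp1)=1 -> write in place. 4 ppages; refcounts: pp0:1 pp1:1 pp2:1 pp3:1
Op 8: write(P1, v1, 121). refcount(pp3)=1 -> write in place. 4 ppages; refcounts: pp0:1 pp1:1 pp2:1 pp3:1
P0: v1 -> pp1 = 178
P1: v1 -> pp3 = 121

Answer: 178 121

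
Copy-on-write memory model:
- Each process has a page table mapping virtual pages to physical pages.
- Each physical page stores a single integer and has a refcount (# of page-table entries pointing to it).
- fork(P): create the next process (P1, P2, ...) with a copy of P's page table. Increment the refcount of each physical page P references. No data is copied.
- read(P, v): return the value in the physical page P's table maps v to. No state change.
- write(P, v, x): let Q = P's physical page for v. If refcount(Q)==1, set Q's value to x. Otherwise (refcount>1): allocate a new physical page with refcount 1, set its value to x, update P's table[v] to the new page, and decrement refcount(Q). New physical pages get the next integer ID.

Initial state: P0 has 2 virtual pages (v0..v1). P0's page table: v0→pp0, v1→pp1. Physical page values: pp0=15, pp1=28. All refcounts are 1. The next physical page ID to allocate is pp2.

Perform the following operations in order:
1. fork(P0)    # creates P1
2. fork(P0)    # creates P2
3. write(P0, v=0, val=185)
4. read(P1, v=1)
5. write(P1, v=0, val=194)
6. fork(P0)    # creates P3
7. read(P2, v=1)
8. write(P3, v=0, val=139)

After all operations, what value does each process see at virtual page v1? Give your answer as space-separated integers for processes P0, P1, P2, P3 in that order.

Op 1: fork(P0) -> P1. 2 ppages; refcounts: pp0:2 pp1:2
Op 2: fork(P0) -> P2. 2 ppages; refcounts: pp0:3 pp1:3
Op 3: write(P0, v0, 185). refcount(pp0)=3>1 -> COPY to pp2. 3 ppages; refcounts: pp0:2 pp1:3 pp2:1
Op 4: read(P1, v1) -> 28. No state change.
Op 5: write(P1, v0, 194). refcount(pp0)=2>1 -> COPY to pp3. 4 ppages; refcounts: pp0:1 pp1:3 pp2:1 pp3:1
Op 6: fork(P0) -> P3. 4 ppages; refcounts: pp0:1 pp1:4 pp2:2 pp3:1
Op 7: read(P2, v1) -> 28. No state change.
Op 8: write(P3, v0, 139). refcount(pp2)=2>1 -> COPY to pp4. 5 ppages; refcounts: pp0:1 pp1:4 pp2:1 pp3:1 pp4:1
P0: v1 -> pp1 = 28
P1: v1 -> pp1 = 28
P2: v1 -> pp1 = 28
P3: v1 -> pp1 = 28

Answer: 28 28 28 28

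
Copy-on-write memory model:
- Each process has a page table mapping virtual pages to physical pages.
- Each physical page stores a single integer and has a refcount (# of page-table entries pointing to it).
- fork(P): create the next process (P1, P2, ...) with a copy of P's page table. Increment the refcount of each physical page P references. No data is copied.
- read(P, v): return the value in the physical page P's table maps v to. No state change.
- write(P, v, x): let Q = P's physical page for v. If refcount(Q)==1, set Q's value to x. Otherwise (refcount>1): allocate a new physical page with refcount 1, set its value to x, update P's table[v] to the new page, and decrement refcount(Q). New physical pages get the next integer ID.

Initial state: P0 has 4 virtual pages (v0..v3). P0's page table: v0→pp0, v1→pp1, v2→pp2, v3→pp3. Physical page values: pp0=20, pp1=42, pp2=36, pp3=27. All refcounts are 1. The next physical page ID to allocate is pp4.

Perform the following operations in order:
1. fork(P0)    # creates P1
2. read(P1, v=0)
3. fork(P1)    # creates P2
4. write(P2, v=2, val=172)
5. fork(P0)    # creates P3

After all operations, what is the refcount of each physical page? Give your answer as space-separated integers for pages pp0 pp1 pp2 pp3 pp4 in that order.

Answer: 4 4 3 4 1

Derivation:
Op 1: fork(P0) -> P1. 4 ppages; refcounts: pp0:2 pp1:2 pp2:2 pp3:2
Op 2: read(P1, v0) -> 20. No state change.
Op 3: fork(P1) -> P2. 4 ppages; refcounts: pp0:3 pp1:3 pp2:3 pp3:3
Op 4: write(P2, v2, 172). refcount(pp2)=3>1 -> COPY to pp4. 5 ppages; refcounts: pp0:3 pp1:3 pp2:2 pp3:3 pp4:1
Op 5: fork(P0) -> P3. 5 ppages; refcounts: pp0:4 pp1:4 pp2:3 pp3:4 pp4:1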